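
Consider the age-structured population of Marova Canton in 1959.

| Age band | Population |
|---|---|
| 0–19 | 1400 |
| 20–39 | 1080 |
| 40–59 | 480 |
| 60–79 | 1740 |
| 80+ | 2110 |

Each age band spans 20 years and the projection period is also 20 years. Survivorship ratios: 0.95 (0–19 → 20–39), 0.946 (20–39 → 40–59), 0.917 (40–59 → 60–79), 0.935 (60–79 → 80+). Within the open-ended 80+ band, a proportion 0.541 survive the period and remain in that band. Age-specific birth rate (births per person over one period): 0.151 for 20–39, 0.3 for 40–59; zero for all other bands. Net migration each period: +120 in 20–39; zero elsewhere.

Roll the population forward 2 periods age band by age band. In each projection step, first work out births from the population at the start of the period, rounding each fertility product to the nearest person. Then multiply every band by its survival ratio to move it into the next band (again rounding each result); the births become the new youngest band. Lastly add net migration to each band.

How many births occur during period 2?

[period 1]
Births: 1080 * 0.151 = 163 ; 480 * 0.3 = 144 ⇒ total 307
20–39: 1400 * 0.95 = 1330
40–59: 1080 * 0.946 = 1022
60–79: 480 * 0.917 = 440
80+: 1740 * 0.935 + 2110 * 0.541 = 1627 + 1142 = 2769
Net migration: 20–39 + 120 → 1450
→ [307, 1450, 1022, 440, 2769]
[period 2]
Births: 1450 * 0.151 = 219 ; 1022 * 0.3 = 307 ⇒ total 526
20–39: 307 * 0.95 = 292
40–59: 1450 * 0.946 = 1372
60–79: 1022 * 0.917 = 937
80+: 440 * 0.935 + 2769 * 0.541 = 411 + 1498 = 1909
Net migration: 20–39 + 120 → 412
→ [526, 412, 1372, 937, 1909]

526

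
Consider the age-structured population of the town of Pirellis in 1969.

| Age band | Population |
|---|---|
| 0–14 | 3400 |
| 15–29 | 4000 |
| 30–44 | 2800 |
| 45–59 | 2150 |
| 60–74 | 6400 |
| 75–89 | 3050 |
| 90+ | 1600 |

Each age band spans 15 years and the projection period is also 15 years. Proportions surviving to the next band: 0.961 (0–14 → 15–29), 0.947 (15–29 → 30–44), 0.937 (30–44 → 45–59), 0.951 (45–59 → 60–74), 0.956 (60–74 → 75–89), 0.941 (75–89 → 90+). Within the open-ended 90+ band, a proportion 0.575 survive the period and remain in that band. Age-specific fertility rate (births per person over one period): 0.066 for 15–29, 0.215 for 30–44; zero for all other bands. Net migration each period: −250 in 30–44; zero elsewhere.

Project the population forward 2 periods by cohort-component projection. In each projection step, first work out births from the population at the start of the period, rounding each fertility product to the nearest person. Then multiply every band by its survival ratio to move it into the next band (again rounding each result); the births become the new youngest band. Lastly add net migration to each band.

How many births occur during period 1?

866

After projecting period 1:
Births: 4000 * 0.066 = 264 ; 2800 * 0.215 = 602 → total 866
15–29: 3400 * 0.961 = 3267
30–44: 4000 * 0.947 = 3788
45–59: 2800 * 0.937 = 2624
60–74: 2150 * 0.951 = 2045
75–89: 6400 * 0.956 = 6118
90+: 3050 * 0.941 + 1600 * 0.575 = 2870 + 920 = 3790
Net migration: 30–44 − 250 → 3538
Population now: 0–14=866, 15–29=3267, 30–44=3538, 45–59=2624, 60–74=2045, 75–89=6118, 90+=3790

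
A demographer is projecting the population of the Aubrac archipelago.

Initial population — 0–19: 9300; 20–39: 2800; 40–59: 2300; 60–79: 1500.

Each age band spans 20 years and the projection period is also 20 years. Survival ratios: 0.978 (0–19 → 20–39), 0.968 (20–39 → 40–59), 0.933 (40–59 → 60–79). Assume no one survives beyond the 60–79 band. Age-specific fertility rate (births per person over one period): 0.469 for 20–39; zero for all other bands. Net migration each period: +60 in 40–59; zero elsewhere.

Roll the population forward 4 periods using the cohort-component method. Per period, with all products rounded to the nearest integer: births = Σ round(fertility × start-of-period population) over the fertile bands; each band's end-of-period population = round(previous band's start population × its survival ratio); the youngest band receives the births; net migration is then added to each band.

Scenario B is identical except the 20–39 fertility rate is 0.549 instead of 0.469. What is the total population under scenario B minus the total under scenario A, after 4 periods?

(Groups numbered youngest = 1 to oldest = 4.)
Period 1:
Births: 2800 × 0.469 = 1313
Group 2: 9300 × 0.978 = 9095
Group 3: 2800 × 0.968 = 2710
Group 4: 2300 × 0.933 = 2146
Net migration: Group 3 + 60 → 2770
Giving 1313 / 9095 / 2770 / 2146.
Period 2:
Births: 9095 × 0.469 = 4266
Group 2: 1313 × 0.978 = 1284
Group 3: 9095 × 0.968 = 8804
Group 4: 2770 × 0.933 = 2584
Net migration: Group 3 + 60 → 8864
Giving 4266 / 1284 / 8864 / 2584.
Period 3:
Births: 1284 × 0.469 = 602
Group 2: 4266 × 0.978 = 4172
Group 3: 1284 × 0.968 = 1243
Group 4: 8864 × 0.933 = 8270
Net migration: Group 3 + 60 → 1303
Giving 602 / 4172 / 1303 / 8270.
Period 4:
Births: 4172 × 0.469 = 1957
Group 2: 602 × 0.978 = 589
Group 3: 4172 × 0.968 = 4038
Group 4: 1303 × 0.933 = 1216
Net migration: Group 3 + 60 → 4098
Giving 1957 / 589 / 4098 / 1216.
Scenario A total after 4 periods: 7860
Scenario B projection —
Period 1:
Births: 2800 × 0.549 = 1537
Group 2: 9300 × 0.978 = 9095
Group 3: 2800 × 0.968 = 2710
Group 4: 2300 × 0.933 = 2146
Net migration: Group 3 + 60 → 2770
Giving 1537 / 9095 / 2770 / 2146.
Period 2:
Births: 9095 × 0.549 = 4993
Group 2: 1537 × 0.978 = 1503
Group 3: 9095 × 0.968 = 8804
Group 4: 2770 × 0.933 = 2584
Net migration: Group 3 + 60 → 8864
Giving 4993 / 1503 / 8864 / 2584.
Period 3:
Births: 1503 × 0.549 = 825
Group 2: 4993 × 0.978 = 4883
Group 3: 1503 × 0.968 = 1455
Group 4: 8864 × 0.933 = 8270
Net migration: Group 3 + 60 → 1515
Giving 825 / 4883 / 1515 / 8270.
Period 4:
Births: 4883 × 0.549 = 2681
Group 2: 825 × 0.978 = 807
Group 3: 4883 × 0.968 = 4727
Group 4: 1515 × 0.933 = 1413
Net migration: Group 3 + 60 → 4787
Giving 2681 / 807 / 4787 / 1413.
Scenario B total after 4 periods: 9688
Difference B − A = 9688 − 7860 = 1828

1828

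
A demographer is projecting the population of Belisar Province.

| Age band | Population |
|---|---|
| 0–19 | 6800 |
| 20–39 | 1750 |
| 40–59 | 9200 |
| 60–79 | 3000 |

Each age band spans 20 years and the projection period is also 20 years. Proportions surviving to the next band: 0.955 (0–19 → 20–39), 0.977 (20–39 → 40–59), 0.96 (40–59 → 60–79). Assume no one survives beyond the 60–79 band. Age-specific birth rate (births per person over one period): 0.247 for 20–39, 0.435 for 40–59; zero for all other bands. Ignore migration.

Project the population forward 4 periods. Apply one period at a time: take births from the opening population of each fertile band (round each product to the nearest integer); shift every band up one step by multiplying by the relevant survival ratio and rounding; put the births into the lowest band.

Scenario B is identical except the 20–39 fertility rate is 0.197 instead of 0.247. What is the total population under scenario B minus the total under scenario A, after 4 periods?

After projecting period 1:
Births: 1750 × 0.247 = 432, 9200 × 0.435 = 4002 — total 4434
20–39: 6800 × 0.955 = 6494
40–59: 1750 × 0.977 = 1710
60–79: 9200 × 0.96 = 8832
Giving 4434 / 6494 / 1710 / 8832.
After projecting period 2:
Births: 6494 × 0.247 = 1604, 1710 × 0.435 = 744 — total 2348
20–39: 4434 × 0.955 = 4234
40–59: 6494 × 0.977 = 6345
60–79: 1710 × 0.96 = 1642
Giving 2348 / 4234 / 6345 / 1642.
After projecting period 3:
Births: 4234 × 0.247 = 1046, 6345 × 0.435 = 2760 — total 3806
20–39: 2348 × 0.955 = 2242
40–59: 4234 × 0.977 = 4137
60–79: 6345 × 0.96 = 6091
Giving 3806 / 2242 / 4137 / 6091.
After projecting period 4:
Births: 2242 × 0.247 = 554, 4137 × 0.435 = 1800 — total 2354
20–39: 3806 × 0.955 = 3635
40–59: 2242 × 0.977 = 2190
60–79: 4137 × 0.96 = 3972
Giving 2354 / 3635 / 2190 / 3972.
Scenario A total after 4 periods: 12151
Scenario B projection —
After projecting period 1:
Births: 1750 × 0.197 = 345, 9200 × 0.435 = 4002 — total 4347
20–39: 6800 × 0.955 = 6494
40–59: 1750 × 0.977 = 1710
60–79: 9200 × 0.96 = 8832
Giving 4347 / 6494 / 1710 / 8832.
After projecting period 2:
Births: 6494 × 0.197 = 1279, 1710 × 0.435 = 744 — total 2023
20–39: 4347 × 0.955 = 4151
40–59: 6494 × 0.977 = 6345
60–79: 1710 × 0.96 = 1642
Giving 2023 / 4151 / 6345 / 1642.
After projecting period 3:
Births: 4151 × 0.197 = 818, 6345 × 0.435 = 2760 — total 3578
20–39: 2023 × 0.955 = 1932
40–59: 4151 × 0.977 = 4056
60–79: 6345 × 0.96 = 6091
Giving 3578 / 1932 / 4056 / 6091.
After projecting period 4:
Births: 1932 × 0.197 = 381, 4056 × 0.435 = 1764 — total 2145
20–39: 3578 × 0.955 = 3417
40–59: 1932 × 0.977 = 1888
60–79: 4056 × 0.96 = 3894
Giving 2145 / 3417 / 1888 / 3894.
Scenario B total after 4 periods: 11344
Difference B − A = 11344 − 12151 = -807

-807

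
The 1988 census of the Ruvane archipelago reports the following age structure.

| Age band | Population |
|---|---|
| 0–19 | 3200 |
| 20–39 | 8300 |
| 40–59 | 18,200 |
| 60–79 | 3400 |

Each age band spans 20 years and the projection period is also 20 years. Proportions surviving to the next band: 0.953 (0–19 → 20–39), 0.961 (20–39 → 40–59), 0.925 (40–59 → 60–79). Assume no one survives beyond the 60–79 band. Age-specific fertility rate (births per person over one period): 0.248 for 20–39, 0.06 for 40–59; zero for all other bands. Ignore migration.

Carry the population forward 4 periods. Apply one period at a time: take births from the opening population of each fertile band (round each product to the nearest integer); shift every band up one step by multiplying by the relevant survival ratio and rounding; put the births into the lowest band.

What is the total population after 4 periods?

Period 1:
Births: 8300 × 0.248 = 2058  |  18200 × 0.06 = 1092 — total 3150
20–39: 3200 × 0.953 = 3050
40–59: 8300 × 0.961 = 7976
60–79: 18200 × 0.925 = 16835
End of period: [3150, 3050, 7976, 16835]
Period 2:
Births: 3050 × 0.248 = 756  |  7976 × 0.06 = 479 — total 1235
20–39: 3150 × 0.953 = 3002
40–59: 3050 × 0.961 = 2931
60–79: 7976 × 0.925 = 7378
End of period: [1235, 3002, 2931, 7378]
Period 3:
Births: 3002 × 0.248 = 744  |  2931 × 0.06 = 176 — total 920
20–39: 1235 × 0.953 = 1177
40–59: 3002 × 0.961 = 2885
60–79: 2931 × 0.925 = 2711
End of period: [920, 1177, 2885, 2711]
Period 4:
Births: 1177 × 0.248 = 292  |  2885 × 0.06 = 173 — total 465
20–39: 920 × 0.953 = 877
40–59: 1177 × 0.961 = 1131
60–79: 2885 × 0.925 = 2669
End of period: [465, 877, 1131, 2669]
Total after period 4: 465 + 877 + 1131 + 2669 = 5142

5142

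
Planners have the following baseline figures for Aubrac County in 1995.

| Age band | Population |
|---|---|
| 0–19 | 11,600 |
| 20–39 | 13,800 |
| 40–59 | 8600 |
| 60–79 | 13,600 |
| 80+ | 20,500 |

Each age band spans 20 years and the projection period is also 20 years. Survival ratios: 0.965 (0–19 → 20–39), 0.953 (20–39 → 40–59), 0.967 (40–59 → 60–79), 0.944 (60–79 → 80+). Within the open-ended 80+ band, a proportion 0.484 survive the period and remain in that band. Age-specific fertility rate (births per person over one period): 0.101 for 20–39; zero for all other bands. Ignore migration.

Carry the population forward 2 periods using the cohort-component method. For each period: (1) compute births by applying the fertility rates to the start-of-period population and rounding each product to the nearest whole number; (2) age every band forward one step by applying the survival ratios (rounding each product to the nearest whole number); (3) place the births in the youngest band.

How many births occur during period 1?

1394

[period 1]
Births: 13800 × 0.101 = 1394
20–39: 11600 × 0.965 = 11194
40–59: 13800 × 0.953 = 13151
60–79: 8600 × 0.967 = 8316
80+: 13600 × 0.944 + 20500 × 0.484 = 12838 + 9922 = 22760
Giving 1394 / 11194 / 13151 / 8316 / 22760.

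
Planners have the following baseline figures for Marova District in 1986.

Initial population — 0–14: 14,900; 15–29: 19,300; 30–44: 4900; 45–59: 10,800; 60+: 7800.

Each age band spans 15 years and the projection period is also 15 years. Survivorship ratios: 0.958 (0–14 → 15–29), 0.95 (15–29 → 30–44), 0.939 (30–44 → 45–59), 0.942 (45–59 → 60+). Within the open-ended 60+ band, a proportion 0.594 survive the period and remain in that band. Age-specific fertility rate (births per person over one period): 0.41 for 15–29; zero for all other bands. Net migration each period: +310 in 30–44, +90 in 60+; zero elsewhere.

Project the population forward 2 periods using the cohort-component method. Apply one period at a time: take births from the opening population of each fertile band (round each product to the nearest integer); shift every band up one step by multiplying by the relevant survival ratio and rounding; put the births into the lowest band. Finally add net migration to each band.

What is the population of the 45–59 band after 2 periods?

17508

Let group 1 be 0–14 through group 5 = 60+.
— Period 1 —
Births: 19300 × 0.41 = 7913
Group 2: 14900 × 0.958 = 14274
Group 3: 19300 × 0.95 = 18335
Group 4: 4900 × 0.939 = 4601
Group 5: 10800 × 0.942 + 7800 × 0.594 = 10174 + 4633 = 14807
Net migration: Group 3 + 310 → 18645; Group 5 + 90 → 14897
Giving 7913 / 14274 / 18645 / 4601 / 14897.
— Period 2 —
Births: 14274 × 0.41 = 5852
Group 2: 7913 × 0.958 = 7581
Group 3: 14274 × 0.95 = 13560
Group 4: 18645 × 0.939 = 17508
Group 5: 4601 × 0.942 + 14897 × 0.594 = 4334 + 8849 = 13183
Net migration: Group 3 + 310 → 13870; Group 5 + 90 → 13273
Giving 5852 / 7581 / 13870 / 17508 / 13273.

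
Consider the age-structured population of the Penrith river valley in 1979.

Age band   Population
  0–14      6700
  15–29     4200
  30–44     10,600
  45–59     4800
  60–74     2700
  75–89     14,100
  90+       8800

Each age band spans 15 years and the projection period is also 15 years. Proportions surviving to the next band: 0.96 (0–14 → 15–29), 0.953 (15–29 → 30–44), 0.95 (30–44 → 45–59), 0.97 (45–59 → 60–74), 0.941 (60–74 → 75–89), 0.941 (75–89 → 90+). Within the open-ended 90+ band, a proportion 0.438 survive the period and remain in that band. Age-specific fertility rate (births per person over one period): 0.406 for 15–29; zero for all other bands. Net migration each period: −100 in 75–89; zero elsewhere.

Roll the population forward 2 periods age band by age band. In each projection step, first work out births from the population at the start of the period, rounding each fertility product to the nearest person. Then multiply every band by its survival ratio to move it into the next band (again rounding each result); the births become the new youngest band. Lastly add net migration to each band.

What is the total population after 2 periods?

Numbering the bands 1..7 from youngest to oldest:
Period 1:
Births: 4200 × 0.406 = 1705
Band 2: 6700 × 0.96 = 6432
Band 3: 4200 × 0.953 = 4003
Band 4: 10600 × 0.95 = 10070
Band 5: 4800 × 0.97 = 4656
Band 6: 2700 × 0.941 = 2541
Band 7: 14100 × 0.941 + 8800 × 0.438 = 13268 + 3854 = 17122
Net migration: Band 6 − 100 → 2441
End of period: [1705, 6432, 4003, 10070, 4656, 2441, 17122]
Period 2:
Births: 6432 × 0.406 = 2611
Band 2: 1705 × 0.96 = 1637
Band 3: 6432 × 0.953 = 6130
Band 4: 4003 × 0.95 = 3803
Band 5: 10070 × 0.97 = 9768
Band 6: 4656 × 0.941 = 4381
Band 7: 2441 × 0.941 + 17122 × 0.438 = 2297 + 7499 = 9796
Net migration: Band 6 − 100 → 4281
End of period: [2611, 1637, 6130, 3803, 9768, 4281, 9796]
Total after period 2: 2611 + 1637 + 6130 + 3803 + 9768 + 4281 + 9796 = 38026

38026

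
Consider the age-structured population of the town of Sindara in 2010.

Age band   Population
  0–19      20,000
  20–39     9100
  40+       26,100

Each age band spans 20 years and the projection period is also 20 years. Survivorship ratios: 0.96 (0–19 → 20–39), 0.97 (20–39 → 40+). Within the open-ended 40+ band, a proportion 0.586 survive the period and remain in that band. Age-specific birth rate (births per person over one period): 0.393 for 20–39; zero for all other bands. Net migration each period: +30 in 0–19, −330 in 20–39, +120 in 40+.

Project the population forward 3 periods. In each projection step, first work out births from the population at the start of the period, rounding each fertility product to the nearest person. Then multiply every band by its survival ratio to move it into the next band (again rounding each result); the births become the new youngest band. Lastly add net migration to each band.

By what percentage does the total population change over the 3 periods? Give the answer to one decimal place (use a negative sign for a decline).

-45.0

(Bands numbered youngest = 1 to oldest = 3.)
After projecting period 1:
Births: 9100 * 0.393 = 3576
Band 2: 20000 * 0.96 = 19200
Band 3: 9100 * 0.97 + 26100 * 0.586 = 8827 + 15295 = 24122
Net migration: Band 1 + 30 → 3606; Band 2 − 330 → 18870; Band 3 + 120 → 24242
→ [3606, 18870, 24242]
After projecting period 2:
Births: 18870 * 0.393 = 7416
Band 2: 3606 * 0.96 = 3462
Band 3: 18870 * 0.97 + 24242 * 0.586 = 18304 + 14206 = 32510
Net migration: Band 1 + 30 → 7446; Band 2 − 330 → 3132; Band 3 + 120 → 32630
→ [7446, 3132, 32630]
After projecting period 3:
Births: 3132 * 0.393 = 1231
Band 2: 7446 * 0.96 = 7148
Band 3: 3132 * 0.97 + 32630 * 0.586 = 3038 + 19121 = 22159
Net migration: Band 1 + 30 → 1261; Band 2 − 330 → 6818; Band 3 + 120 → 22279
→ [1261, 6818, 22279]
Total: 55200 → 30358; change = -24842; percentage change = -45.0%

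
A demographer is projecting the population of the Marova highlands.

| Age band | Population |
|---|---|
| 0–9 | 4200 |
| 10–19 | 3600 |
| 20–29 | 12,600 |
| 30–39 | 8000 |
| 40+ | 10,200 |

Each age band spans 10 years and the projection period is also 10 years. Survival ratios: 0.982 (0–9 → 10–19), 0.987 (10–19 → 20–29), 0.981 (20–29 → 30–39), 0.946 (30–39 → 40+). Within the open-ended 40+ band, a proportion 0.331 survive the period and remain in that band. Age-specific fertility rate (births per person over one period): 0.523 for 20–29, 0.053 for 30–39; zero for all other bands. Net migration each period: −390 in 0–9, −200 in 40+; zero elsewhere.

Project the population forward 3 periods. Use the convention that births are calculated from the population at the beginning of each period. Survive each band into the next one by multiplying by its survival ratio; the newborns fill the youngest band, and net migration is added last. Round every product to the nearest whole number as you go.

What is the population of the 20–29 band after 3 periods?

Call the bands 1 to 5, youngest first.
Period 1.
Births: 12600 × 0.523 = 6590 ; 8000 × 0.053 = 424 — total 7014
Band 2: 4200 × 0.982 = 4124
Band 3: 3600 × 0.987 = 3553
Band 4: 12600 × 0.981 = 12361
Band 5: 8000 × 0.946 + 10200 × 0.331 = 7568 + 3376 = 10944
Net migration: Band 1 − 390 → 6624; Band 5 − 200 → 10744
Population now: 0–9=6624, 10–19=4124, 20–29=3553, 30–39=12361, 40+=10744
Period 2.
Births: 3553 × 0.523 = 1858 ; 12361 × 0.053 = 655 — total 2513
Band 2: 6624 × 0.982 = 6505
Band 3: 4124 × 0.987 = 4070
Band 4: 3553 × 0.981 = 3485
Band 5: 12361 × 0.946 + 10744 × 0.331 = 11694 + 3556 = 15250
Net migration: Band 1 − 390 → 2123; Band 5 − 200 → 15050
Population now: 0–9=2123, 10–19=6505, 20–29=4070, 30–39=3485, 40+=15050
Period 3.
Births: 4070 × 0.523 = 2129 ; 3485 × 0.053 = 185 — total 2314
Band 2: 2123 × 0.982 = 2085
Band 3: 6505 × 0.987 = 6420
Band 4: 4070 × 0.981 = 3993
Band 5: 3485 × 0.946 + 15050 × 0.331 = 3297 + 4982 = 8279
Net migration: Band 1 − 390 → 1924; Band 5 − 200 → 8079
Population now: 0–9=1924, 10–19=2085, 20–29=6420, 30–39=3993, 40+=8079

6420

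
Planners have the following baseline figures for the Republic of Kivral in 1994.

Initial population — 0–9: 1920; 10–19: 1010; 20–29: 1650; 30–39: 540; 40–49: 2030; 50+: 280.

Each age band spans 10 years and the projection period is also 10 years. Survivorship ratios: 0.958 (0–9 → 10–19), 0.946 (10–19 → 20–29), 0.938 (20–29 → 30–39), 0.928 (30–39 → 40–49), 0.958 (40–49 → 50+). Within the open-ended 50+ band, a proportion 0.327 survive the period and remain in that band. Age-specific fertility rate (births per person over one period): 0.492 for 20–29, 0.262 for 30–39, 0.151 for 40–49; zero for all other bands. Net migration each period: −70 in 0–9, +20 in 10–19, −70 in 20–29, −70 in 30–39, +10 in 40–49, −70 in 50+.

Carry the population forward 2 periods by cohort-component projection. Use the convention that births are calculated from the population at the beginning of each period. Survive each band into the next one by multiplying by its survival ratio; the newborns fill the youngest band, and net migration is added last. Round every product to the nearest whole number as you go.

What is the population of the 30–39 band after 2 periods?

— Period 1 —
Births: 1650 × 0.492 = 812, 540 × 0.262 = 141, 2030 × 0.151 = 307 ⇒ total 1260
10–19: 1920 × 0.958 = 1839
20–29: 1010 × 0.946 = 955
30–39: 1650 × 0.938 = 1548
40–49: 540 × 0.928 = 501
50+: 2030 × 0.958 + 280 × 0.327 = 1945 + 92 = 2037
Net migration: 0–9 − 70 → 1190; 10–19 + 20 → 1859; 20–29 − 70 → 885; 30–39 − 70 → 1478; 40–49 + 10 → 511; 50+ − 70 → 1967
Giving 1190 / 1859 / 885 / 1478 / 511 / 1967.
— Period 2 —
Births: 885 × 0.492 = 435, 1478 × 0.262 = 387, 511 × 0.151 = 77 ⇒ total 899
10–19: 1190 × 0.958 = 1140
20–29: 1859 × 0.946 = 1759
30–39: 885 × 0.938 = 830
40–49: 1478 × 0.928 = 1372
50+: 511 × 0.958 + 1967 × 0.327 = 490 + 643 = 1133
Net migration: 0–9 − 70 → 829; 10–19 + 20 → 1160; 20–29 − 70 → 1689; 30–39 − 70 → 760; 40–49 + 10 → 1382; 50+ − 70 → 1063
Giving 829 / 1160 / 1689 / 760 / 1382 / 1063.

760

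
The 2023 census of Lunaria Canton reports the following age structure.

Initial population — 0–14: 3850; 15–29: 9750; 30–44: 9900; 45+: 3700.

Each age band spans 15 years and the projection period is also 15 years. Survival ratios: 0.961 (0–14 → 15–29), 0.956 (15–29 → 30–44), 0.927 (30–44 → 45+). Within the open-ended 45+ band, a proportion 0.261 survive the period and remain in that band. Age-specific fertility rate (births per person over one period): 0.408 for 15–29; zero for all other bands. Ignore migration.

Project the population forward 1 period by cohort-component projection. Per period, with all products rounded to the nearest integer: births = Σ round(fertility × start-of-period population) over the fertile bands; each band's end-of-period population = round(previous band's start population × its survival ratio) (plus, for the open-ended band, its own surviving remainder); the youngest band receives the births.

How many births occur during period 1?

3978

(Groups numbered youngest = 1 to oldest = 4.)
— Period 1 —
Births: 9750 × 0.408 = 3978
Group 2: 3850 × 0.961 = 3700
Group 3: 9750 × 0.956 = 9321
Group 4: 9900 × 0.927 + 3700 × 0.261 = 9177 + 966 = 10143
Giving 3978 / 3700 / 9321 / 10143.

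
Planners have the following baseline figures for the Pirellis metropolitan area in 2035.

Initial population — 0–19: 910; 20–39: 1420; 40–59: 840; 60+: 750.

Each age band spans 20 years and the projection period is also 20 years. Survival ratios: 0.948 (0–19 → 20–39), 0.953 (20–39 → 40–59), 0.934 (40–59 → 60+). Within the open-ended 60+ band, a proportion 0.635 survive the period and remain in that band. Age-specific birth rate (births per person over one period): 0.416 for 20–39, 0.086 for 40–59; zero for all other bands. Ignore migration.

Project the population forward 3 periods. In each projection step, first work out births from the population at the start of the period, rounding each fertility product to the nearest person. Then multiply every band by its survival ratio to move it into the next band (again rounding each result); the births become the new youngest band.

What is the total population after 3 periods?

Period 1.
Births: 1420 × 0.416 = 591, 840 × 0.086 = 72 — total 663
20–39: 910 × 0.948 = 863
40–59: 1420 × 0.953 = 1353
60+: 840 × 0.934 + 750 × 0.635 = 785 + 476 = 1261
End of period: [663, 863, 1353, 1261]
Period 2.
Births: 863 × 0.416 = 359, 1353 × 0.086 = 116 — total 475
20–39: 663 × 0.948 = 629
40–59: 863 × 0.953 = 822
60+: 1353 × 0.934 + 1261 × 0.635 = 1264 + 801 = 2065
End of period: [475, 629, 822, 2065]
Period 3.
Births: 629 × 0.416 = 262, 822 × 0.086 = 71 — total 333
20–39: 475 × 0.948 = 450
40–59: 629 × 0.953 = 599
60+: 822 × 0.934 + 2065 × 0.635 = 768 + 1311 = 2079
End of period: [333, 450, 599, 2079]
Total after period 3: 333 + 450 + 599 + 2079 = 3461

3461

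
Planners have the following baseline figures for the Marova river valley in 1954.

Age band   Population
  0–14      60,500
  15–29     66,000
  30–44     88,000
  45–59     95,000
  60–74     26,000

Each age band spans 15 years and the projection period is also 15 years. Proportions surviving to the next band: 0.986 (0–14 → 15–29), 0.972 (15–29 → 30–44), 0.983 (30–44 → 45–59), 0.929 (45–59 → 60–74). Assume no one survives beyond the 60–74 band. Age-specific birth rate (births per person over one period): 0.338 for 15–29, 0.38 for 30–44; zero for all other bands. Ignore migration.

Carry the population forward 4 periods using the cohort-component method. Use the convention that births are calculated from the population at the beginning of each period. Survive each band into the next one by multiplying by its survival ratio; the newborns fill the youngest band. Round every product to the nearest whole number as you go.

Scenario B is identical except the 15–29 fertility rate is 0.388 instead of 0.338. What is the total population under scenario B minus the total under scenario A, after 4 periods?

— Period 1 —
Births: 66000 × 0.338 = 22308, 88000 × 0.38 = 33440 ⇒ total 55748
15–29: 60500 × 0.986 = 59653
30–44: 66000 × 0.972 = 64152
45–59: 88000 × 0.983 = 86504
60–74: 95000 × 0.929 = 88255
Population now: 0–14=55748, 15–29=59653, 30–44=64152, 45–59=86504, 60–74=88255
— Period 2 —
Births: 59653 × 0.338 = 20163, 64152 × 0.38 = 24378 ⇒ total 44541
15–29: 55748 × 0.986 = 54968
30–44: 59653 × 0.972 = 57983
45–59: 64152 × 0.983 = 63061
60–74: 86504 × 0.929 = 80362
Population now: 0–14=44541, 15–29=54968, 30–44=57983, 45–59=63061, 60–74=80362
— Period 3 —
Births: 54968 × 0.338 = 18579, 57983 × 0.38 = 22034 ⇒ total 40613
15–29: 44541 × 0.986 = 43917
30–44: 54968 × 0.972 = 53429
45–59: 57983 × 0.983 = 56997
60–74: 63061 × 0.929 = 58584
Population now: 0–14=40613, 15–29=43917, 30–44=53429, 45–59=56997, 60–74=58584
— Period 4 —
Births: 43917 × 0.338 = 14844, 53429 × 0.38 = 20303 ⇒ total 35147
15–29: 40613 × 0.986 = 40044
30–44: 43917 × 0.972 = 42687
45–59: 53429 × 0.983 = 52521
60–74: 56997 × 0.929 = 52950
Population now: 0–14=35147, 15–29=40044, 30–44=42687, 45–59=52521, 60–74=52950
Scenario A total after 4 periods: 223349
Scenario B projection —
— Period 1 —
Births: 66000 × 0.388 = 25608, 88000 × 0.38 = 33440 ⇒ total 59048
15–29: 60500 × 0.986 = 59653
30–44: 66000 × 0.972 = 64152
45–59: 88000 × 0.983 = 86504
60–74: 95000 × 0.929 = 88255
Population now: 0–14=59048, 15–29=59653, 30–44=64152, 45–59=86504, 60–74=88255
— Period 2 —
Births: 59653 × 0.388 = 23145, 64152 × 0.38 = 24378 ⇒ total 47523
15–29: 59048 × 0.986 = 58221
30–44: 59653 × 0.972 = 57983
45–59: 64152 × 0.983 = 63061
60–74: 86504 × 0.929 = 80362
Population now: 0–14=47523, 15–29=58221, 30–44=57983, 45–59=63061, 60–74=80362
— Period 3 —
Births: 58221 × 0.388 = 22590, 57983 × 0.38 = 22034 ⇒ total 44624
15–29: 47523 × 0.986 = 46858
30–44: 58221 × 0.972 = 56591
45–59: 57983 × 0.983 = 56997
60–74: 63061 × 0.929 = 58584
Population now: 0–14=44624, 15–29=46858, 30–44=56591, 45–59=56997, 60–74=58584
— Period 4 —
Births: 46858 × 0.388 = 18181, 56591 × 0.38 = 21505 ⇒ total 39686
15–29: 44624 × 0.986 = 43999
30–44: 46858 × 0.972 = 45546
45–59: 56591 × 0.983 = 55629
60–74: 56997 × 0.929 = 52950
Population now: 0–14=39686, 15–29=43999, 30–44=45546, 45–59=55629, 60–74=52950
Scenario B total after 4 periods: 237810
Difference B − A = 237810 − 223349 = 14461

14461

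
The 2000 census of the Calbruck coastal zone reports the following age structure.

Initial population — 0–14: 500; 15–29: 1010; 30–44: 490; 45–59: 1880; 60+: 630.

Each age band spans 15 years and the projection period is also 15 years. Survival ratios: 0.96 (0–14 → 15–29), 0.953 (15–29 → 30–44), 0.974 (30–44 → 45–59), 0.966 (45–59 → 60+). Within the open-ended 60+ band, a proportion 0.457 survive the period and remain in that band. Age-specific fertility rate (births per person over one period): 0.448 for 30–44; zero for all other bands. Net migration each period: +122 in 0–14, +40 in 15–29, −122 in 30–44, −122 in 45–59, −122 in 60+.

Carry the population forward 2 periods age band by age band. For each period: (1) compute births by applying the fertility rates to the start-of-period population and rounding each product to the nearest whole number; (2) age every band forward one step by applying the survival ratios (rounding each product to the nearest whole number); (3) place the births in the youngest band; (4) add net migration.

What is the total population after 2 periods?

3065

Period 1:
Births: 490 × 0.448 = 220
15–29: 500 × 0.96 = 480
30–44: 1010 × 0.953 = 963
45–59: 490 × 0.974 = 477
60+: 1880 × 0.966 + 630 × 0.457 = 1816 + 288 = 2104
Net migration: 0–14 + 122 → 342; 15–29 + 40 → 520; 30–44 − 122 → 841; 45–59 − 122 → 355; 60+ − 122 → 1982
Giving 342 / 520 / 841 / 355 / 1982.
Period 2:
Births: 841 × 0.448 = 377
15–29: 342 × 0.96 = 328
30–44: 520 × 0.953 = 496
45–59: 841 × 0.974 = 819
60+: 355 × 0.966 + 1982 × 0.457 = 343 + 906 = 1249
Net migration: 0–14 + 122 → 499; 15–29 + 40 → 368; 30–44 − 122 → 374; 45–59 − 122 → 697; 60+ − 122 → 1127
Giving 499 / 368 / 374 / 697 / 1127.
Total after period 2: 499 + 368 + 374 + 697 + 1127 = 3065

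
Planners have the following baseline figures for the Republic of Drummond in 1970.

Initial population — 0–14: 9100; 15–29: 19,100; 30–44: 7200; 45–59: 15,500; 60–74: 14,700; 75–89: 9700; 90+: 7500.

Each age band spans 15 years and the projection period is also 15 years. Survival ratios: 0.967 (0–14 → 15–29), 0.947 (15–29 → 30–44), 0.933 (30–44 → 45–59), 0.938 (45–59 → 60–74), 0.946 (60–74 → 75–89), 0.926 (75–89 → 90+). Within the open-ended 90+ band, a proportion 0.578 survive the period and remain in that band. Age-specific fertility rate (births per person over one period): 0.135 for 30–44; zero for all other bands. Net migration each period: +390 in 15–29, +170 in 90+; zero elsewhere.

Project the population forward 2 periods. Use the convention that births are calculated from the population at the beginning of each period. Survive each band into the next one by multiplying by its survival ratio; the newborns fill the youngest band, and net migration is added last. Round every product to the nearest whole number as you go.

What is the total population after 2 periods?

70248

After projecting period 1:
Births: 7200 × 0.135 = 972
15–29: 9100 × 0.967 = 8800
30–44: 19100 × 0.947 = 18088
45–59: 7200 × 0.933 = 6718
60–74: 15500 × 0.938 = 14539
75–89: 14700 × 0.946 = 13906
90+: 9700 × 0.926 + 7500 × 0.578 = 8982 + 4335 = 13317
Net migration: 15–29 + 390 → 9190; 90+ + 170 → 13487
Population now: 0–14=972, 15–29=9190, 30–44=18088, 45–59=6718, 60–74=14539, 75–89=13906, 90+=13487
After projecting period 2:
Births: 18088 × 0.135 = 2442
15–29: 972 × 0.967 = 940
30–44: 9190 × 0.947 = 8703
45–59: 18088 × 0.933 = 16876
60–74: 6718 × 0.938 = 6301
75–89: 14539 × 0.946 = 13754
90+: 13906 × 0.926 + 13487 × 0.578 = 12877 + 7795 = 20672
Net migration: 15–29 + 390 → 1330; 90+ + 170 → 20842
Population now: 0–14=2442, 15–29=1330, 30–44=8703, 45–59=16876, 60–74=6301, 75–89=13754, 90+=20842
Total after period 2: 2442 + 1330 + 8703 + 16876 + 6301 + 13754 + 20842 = 70248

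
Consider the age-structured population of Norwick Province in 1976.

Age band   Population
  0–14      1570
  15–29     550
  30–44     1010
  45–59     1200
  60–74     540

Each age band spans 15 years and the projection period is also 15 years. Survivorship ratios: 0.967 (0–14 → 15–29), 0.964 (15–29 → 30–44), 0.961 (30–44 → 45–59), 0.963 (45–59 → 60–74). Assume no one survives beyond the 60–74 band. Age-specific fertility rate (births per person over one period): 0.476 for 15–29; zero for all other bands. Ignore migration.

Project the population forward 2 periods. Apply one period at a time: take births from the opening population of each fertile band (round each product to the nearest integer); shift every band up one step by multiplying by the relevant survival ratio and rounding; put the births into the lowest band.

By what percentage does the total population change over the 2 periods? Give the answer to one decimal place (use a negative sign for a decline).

After projecting period 1:
Births: 550 × 0.476 = 262
15–29: 1570 × 0.967 = 1518
30–44: 550 × 0.964 = 530
45–59: 1010 × 0.961 = 971
60–74: 1200 × 0.963 = 1156
End of period: [262, 1518, 530, 971, 1156]
After projecting period 2:
Births: 1518 × 0.476 = 723
15–29: 262 × 0.967 = 253
30–44: 1518 × 0.964 = 1463
45–59: 530 × 0.961 = 509
60–74: 971 × 0.963 = 935
End of period: [723, 253, 1463, 509, 935]
Total: 4870 → 3883; change = -987; percentage change = -20.3%

-20.3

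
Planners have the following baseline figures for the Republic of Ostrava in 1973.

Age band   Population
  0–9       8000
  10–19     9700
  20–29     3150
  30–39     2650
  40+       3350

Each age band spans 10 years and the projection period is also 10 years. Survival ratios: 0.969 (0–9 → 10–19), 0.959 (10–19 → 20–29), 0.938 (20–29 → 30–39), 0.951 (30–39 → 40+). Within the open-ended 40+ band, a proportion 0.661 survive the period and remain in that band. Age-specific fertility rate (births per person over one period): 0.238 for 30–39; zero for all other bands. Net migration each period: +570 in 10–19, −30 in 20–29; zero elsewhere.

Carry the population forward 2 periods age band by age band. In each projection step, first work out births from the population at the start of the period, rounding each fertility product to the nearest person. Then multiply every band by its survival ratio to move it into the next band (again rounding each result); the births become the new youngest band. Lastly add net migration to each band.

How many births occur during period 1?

631

Call the bands 1 to 5, youngest first.
— Period 1 —
Births: 2650 × 0.238 = 631
Band 2: 8000 × 0.969 = 7752
Band 3: 9700 × 0.959 = 9302
Band 4: 3150 × 0.938 = 2955
Band 5: 2650 × 0.951 + 3350 × 0.661 = 2520 + 2214 = 4734
Net migration: Band 2 + 570 → 8322; Band 3 − 30 → 9272
→ [631, 8322, 9272, 2955, 4734]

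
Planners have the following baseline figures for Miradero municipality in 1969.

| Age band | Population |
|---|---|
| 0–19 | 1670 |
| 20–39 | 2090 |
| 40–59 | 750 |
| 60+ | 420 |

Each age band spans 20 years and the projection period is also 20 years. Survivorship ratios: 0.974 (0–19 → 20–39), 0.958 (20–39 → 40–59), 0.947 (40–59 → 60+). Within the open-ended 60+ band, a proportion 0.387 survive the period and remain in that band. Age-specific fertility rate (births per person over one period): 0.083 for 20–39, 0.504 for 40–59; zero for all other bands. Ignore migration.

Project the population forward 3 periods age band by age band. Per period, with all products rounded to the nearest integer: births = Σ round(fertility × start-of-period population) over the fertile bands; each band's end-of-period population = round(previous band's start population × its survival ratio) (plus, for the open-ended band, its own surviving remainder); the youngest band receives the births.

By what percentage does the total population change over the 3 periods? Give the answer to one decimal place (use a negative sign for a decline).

-2.6

Let group 1 be 0–19 through group 4 = 60+.
[period 1]
Births: 2090 * 0.083 = 173, 750 * 0.504 = 378 ⇒ total 551
Group 2: 1670 * 0.974 = 1627
Group 3: 2090 * 0.958 = 2002
Group 4: 750 * 0.947 + 420 * 0.387 = 710 + 163 = 873
→ [551, 1627, 2002, 873]
[period 2]
Births: 1627 * 0.083 = 135, 2002 * 0.504 = 1009 ⇒ total 1144
Group 2: 551 * 0.974 = 537
Group 3: 1627 * 0.958 = 1559
Group 4: 2002 * 0.947 + 873 * 0.387 = 1896 + 338 = 2234
→ [1144, 537, 1559, 2234]
[period 3]
Births: 537 * 0.083 = 45, 1559 * 0.504 = 786 ⇒ total 831
Group 2: 1144 * 0.974 = 1114
Group 3: 537 * 0.958 = 514
Group 4: 1559 * 0.947 + 2234 * 0.387 = 1476 + 865 = 2341
→ [831, 1114, 514, 2341]
Total: 4930 → 4800; change = -130; percentage change = -2.6%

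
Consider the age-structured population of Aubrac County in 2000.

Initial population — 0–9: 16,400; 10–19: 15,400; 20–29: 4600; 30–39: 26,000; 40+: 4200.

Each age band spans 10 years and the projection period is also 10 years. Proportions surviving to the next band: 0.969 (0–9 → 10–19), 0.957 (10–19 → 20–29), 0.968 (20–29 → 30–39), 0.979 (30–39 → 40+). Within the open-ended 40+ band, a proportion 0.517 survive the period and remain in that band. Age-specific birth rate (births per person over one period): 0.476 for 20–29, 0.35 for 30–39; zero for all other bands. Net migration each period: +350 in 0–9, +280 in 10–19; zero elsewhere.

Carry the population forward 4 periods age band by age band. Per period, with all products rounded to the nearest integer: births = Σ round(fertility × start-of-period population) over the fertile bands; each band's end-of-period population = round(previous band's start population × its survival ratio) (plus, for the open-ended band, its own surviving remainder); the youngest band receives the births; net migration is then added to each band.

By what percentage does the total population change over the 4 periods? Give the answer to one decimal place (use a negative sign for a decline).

4.5

Let band 1 be 0–9 through band 5 = 40+.
Period 1.
Births: 4600 * 0.476 = 2190  |  26000 * 0.35 = 9100 → total 11290
Band 2: 16400 * 0.969 = 15892
Band 3: 15400 * 0.957 = 14738
Band 4: 4600 * 0.968 = 4453
Band 5: 26000 * 0.979 + 4200 * 0.517 = 25454 + 2171 = 27625
Net migration: Band 1 + 350 → 11640; Band 2 + 280 → 16172
Giving 11640 / 16172 / 14738 / 4453 / 27625.
Period 2.
Births: 14738 * 0.476 = 7015  |  4453 * 0.35 = 1559 → total 8574
Band 2: 11640 * 0.969 = 11279
Band 3: 16172 * 0.957 = 15477
Band 4: 14738 * 0.968 = 14266
Band 5: 4453 * 0.979 + 27625 * 0.517 = 4359 + 14282 = 18641
Net migration: Band 1 + 350 → 8924; Band 2 + 280 → 11559
Giving 8924 / 11559 / 15477 / 14266 / 18641.
Period 3.
Births: 15477 * 0.476 = 7367  |  14266 * 0.35 = 4993 → total 12360
Band 2: 8924 * 0.969 = 8647
Band 3: 11559 * 0.957 = 11062
Band 4: 15477 * 0.968 = 14982
Band 5: 14266 * 0.979 + 18641 * 0.517 = 13966 + 9637 = 23603
Net migration: Band 1 + 350 → 12710; Band 2 + 280 → 8927
Giving 12710 / 8927 / 11062 / 14982 / 23603.
Period 4.
Births: 11062 * 0.476 = 5266  |  14982 * 0.35 = 5244 → total 10510
Band 2: 12710 * 0.969 = 12316
Band 3: 8927 * 0.957 = 8543
Band 4: 11062 * 0.968 = 10708
Band 5: 14982 * 0.979 + 23603 * 0.517 = 14667 + 12203 = 26870
Net migration: Band 1 + 350 → 10860; Band 2 + 280 → 12596
Giving 10860 / 12596 / 8543 / 10708 / 26870.
Total: 66600 → 69577; change = 2977; percentage change = 4.5%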